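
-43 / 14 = -3.07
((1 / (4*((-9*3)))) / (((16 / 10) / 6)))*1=-5 / 144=-0.03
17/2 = 8.50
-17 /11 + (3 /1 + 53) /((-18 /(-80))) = 247.34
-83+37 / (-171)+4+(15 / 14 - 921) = -2391953 / 2394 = -999.14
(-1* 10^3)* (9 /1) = -9000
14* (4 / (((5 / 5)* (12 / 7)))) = 98 / 3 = 32.67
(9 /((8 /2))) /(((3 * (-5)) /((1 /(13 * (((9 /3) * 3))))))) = -1 /780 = -0.00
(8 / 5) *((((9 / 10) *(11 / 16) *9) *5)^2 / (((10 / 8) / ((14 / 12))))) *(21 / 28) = 5557167 / 6400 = 868.31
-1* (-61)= 61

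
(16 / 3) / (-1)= -16 / 3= -5.33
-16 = -16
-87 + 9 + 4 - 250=-324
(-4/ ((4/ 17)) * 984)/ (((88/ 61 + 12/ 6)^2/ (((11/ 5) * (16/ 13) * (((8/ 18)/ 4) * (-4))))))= 3651700096/ 2149875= 1698.56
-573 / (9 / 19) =-3629 / 3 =-1209.67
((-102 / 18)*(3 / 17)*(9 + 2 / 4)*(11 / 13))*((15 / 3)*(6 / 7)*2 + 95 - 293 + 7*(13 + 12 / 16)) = 545281 / 728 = 749.01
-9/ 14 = -0.64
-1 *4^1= -4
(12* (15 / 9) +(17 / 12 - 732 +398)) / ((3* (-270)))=3751 / 9720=0.39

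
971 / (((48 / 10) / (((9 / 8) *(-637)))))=-9277905 / 64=-144967.27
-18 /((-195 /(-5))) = -6 /13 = -0.46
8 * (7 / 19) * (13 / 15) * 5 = 12.77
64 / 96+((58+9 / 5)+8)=68.47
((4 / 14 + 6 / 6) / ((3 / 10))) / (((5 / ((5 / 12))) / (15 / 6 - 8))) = -55 / 28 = -1.96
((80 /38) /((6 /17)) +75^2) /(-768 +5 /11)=-3530615 /481251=-7.34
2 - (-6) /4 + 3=13 /2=6.50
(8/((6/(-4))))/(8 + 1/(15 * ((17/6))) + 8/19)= -12920/20457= -0.63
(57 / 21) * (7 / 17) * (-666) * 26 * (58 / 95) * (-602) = 604605456 / 85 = 7113005.36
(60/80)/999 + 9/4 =1499/666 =2.25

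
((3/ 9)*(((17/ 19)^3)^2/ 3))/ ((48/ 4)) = 0.00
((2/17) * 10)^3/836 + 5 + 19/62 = 337946793/63662654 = 5.31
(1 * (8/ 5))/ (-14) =-4/ 35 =-0.11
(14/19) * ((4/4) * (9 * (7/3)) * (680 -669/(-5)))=1196286/95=12592.48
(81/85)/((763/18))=1458/64855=0.02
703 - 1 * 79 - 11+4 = 617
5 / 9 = 0.56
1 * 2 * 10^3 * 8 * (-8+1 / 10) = -126400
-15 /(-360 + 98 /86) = 645 /15431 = 0.04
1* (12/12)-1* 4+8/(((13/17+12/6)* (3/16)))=1753/141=12.43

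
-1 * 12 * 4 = -48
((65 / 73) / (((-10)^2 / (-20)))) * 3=-0.53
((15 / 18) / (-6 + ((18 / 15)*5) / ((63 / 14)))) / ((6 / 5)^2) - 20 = -20285 / 1008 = -20.12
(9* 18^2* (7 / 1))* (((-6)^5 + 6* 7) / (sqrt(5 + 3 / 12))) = -15034896* sqrt(21) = -68898548.99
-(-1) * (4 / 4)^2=1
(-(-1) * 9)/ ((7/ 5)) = 45/ 7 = 6.43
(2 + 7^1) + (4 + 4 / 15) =199 / 15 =13.27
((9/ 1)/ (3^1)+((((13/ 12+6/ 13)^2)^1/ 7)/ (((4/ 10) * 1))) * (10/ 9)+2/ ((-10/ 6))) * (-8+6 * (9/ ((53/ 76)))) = 968697302/ 5078619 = 190.74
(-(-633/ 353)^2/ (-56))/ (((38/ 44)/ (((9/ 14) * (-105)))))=-595023165/ 132583976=-4.49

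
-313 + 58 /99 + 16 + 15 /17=-497380 /1683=-295.53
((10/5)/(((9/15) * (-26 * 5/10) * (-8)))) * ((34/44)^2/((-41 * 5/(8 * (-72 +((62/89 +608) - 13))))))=-13470001/34439262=-0.39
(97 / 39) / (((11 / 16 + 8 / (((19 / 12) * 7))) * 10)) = 103208 / 584805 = 0.18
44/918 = 22/459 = 0.05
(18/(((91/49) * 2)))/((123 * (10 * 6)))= 7/10660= 0.00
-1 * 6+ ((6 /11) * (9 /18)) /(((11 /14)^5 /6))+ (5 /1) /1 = 7909271 /1771561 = 4.46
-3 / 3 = -1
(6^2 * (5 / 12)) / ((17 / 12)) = 180 / 17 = 10.59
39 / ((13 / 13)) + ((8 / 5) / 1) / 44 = 2147 / 55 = 39.04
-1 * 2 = -2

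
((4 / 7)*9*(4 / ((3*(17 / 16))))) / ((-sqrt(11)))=-768*sqrt(11) / 1309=-1.95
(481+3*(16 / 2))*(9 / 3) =1515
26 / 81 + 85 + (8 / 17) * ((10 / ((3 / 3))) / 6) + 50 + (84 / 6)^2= 457309 / 1377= 332.11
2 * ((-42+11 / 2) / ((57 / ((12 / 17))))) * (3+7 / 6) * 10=-36500 / 969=-37.67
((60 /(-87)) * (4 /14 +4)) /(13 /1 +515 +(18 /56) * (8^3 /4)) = -25 /4814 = -0.01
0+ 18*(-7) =-126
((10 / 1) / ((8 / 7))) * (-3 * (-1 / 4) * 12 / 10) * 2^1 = 63 / 4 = 15.75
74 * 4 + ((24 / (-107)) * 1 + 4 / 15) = 475148 / 1605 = 296.04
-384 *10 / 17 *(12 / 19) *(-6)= 276480 / 323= 855.98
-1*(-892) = 892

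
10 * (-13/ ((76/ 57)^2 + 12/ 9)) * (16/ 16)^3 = -585/ 14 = -41.79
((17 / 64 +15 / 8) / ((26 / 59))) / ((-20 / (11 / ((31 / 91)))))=-7.84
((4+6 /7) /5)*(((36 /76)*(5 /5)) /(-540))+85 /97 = 1694101 /1935150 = 0.88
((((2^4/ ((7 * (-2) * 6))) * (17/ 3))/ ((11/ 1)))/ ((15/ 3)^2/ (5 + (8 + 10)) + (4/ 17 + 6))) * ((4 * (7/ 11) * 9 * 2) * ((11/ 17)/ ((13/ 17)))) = -212704/ 409409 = -0.52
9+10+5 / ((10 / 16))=27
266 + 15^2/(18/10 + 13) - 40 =17849/74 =241.20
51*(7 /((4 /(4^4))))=22848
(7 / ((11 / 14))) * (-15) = -1470 / 11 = -133.64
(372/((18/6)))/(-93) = -4/3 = -1.33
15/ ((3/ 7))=35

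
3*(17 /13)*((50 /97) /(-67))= -2550 /84487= -0.03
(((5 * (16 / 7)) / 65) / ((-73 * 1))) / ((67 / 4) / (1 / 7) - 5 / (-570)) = -3648 / 177600605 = -0.00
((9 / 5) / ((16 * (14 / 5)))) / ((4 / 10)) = 45 / 448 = 0.10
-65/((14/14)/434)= -28210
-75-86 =-161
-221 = -221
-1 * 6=-6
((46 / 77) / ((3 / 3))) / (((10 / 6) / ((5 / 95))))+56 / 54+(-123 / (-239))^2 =14900409211 / 11281683105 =1.32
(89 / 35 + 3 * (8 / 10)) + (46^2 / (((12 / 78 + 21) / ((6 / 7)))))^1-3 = 168788 / 1925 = 87.68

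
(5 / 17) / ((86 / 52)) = 130 / 731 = 0.18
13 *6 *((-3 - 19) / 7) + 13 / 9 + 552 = 19423 / 63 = 308.30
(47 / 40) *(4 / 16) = 47 / 160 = 0.29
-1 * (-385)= 385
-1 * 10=-10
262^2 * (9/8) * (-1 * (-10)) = 772245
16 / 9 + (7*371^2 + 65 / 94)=815112091 / 846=963489.47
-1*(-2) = 2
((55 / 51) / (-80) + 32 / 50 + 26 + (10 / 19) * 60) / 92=22560439 / 35659200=0.63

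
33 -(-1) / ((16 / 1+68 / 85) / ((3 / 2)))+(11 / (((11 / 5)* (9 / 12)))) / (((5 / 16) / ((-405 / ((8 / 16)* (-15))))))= 66365 / 56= 1185.09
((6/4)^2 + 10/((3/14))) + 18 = 803/12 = 66.92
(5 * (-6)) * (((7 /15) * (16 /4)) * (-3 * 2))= 336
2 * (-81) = -162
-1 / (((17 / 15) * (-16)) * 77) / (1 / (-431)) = -6465 / 20944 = -0.31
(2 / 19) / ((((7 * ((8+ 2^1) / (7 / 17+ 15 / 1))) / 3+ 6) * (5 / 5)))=786 / 56107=0.01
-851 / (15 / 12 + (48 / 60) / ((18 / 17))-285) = 153180 / 50939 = 3.01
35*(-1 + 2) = 35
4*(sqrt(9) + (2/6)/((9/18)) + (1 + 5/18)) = 178/9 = 19.78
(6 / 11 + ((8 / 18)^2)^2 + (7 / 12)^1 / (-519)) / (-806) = -29133811 / 40253519592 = -0.00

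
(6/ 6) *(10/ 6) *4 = 20/ 3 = 6.67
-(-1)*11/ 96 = 11/ 96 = 0.11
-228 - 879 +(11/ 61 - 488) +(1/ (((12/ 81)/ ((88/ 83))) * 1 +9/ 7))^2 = -3416467015632/ 2142889069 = -1594.33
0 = 0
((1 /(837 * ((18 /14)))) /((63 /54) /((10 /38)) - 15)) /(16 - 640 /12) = 0.00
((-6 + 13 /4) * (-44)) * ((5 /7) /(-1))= -605 /7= -86.43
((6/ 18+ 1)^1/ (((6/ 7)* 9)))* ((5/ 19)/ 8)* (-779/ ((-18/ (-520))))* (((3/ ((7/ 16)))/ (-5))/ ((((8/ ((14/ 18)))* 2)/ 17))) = 317135/ 2187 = 145.01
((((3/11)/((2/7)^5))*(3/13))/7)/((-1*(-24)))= 0.20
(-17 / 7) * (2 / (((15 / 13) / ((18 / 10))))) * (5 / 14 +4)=-33.01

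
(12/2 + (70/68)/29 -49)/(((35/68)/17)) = -1440342/1015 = -1419.06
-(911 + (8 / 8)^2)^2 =-831744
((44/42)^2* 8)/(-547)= -3872/241227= -0.02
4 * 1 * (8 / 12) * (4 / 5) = 32 / 15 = 2.13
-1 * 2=-2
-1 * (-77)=77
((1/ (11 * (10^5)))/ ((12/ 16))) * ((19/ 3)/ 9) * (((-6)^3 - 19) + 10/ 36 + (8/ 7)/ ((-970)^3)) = -64106721940967/ 320194209431250000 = -0.00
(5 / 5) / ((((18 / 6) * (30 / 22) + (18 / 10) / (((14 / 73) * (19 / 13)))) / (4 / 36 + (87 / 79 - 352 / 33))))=-98342860 / 109352511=-0.90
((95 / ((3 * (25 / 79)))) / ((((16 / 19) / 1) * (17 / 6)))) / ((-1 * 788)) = -0.05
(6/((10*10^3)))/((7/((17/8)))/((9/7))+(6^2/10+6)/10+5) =459/6519400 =0.00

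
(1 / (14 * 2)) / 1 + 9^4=6561.04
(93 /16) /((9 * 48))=31 /2304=0.01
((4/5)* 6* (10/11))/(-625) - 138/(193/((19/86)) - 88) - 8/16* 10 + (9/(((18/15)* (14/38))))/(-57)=-3979308261/718313750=-5.54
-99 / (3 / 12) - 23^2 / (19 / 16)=-15988 / 19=-841.47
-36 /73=-0.49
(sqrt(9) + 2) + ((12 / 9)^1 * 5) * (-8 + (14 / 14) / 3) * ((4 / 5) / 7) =-53 / 63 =-0.84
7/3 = 2.33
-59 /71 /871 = -59 /61841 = -0.00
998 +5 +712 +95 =1810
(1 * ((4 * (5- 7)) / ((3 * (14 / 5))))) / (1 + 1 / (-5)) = -25 / 21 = -1.19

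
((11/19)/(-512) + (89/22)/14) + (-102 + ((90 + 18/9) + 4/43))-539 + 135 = -13322427845/32209408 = -413.62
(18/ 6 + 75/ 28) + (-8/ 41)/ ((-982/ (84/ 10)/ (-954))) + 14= 50973289/ 2818340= 18.09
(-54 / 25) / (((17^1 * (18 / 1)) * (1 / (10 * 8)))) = -48 / 85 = -0.56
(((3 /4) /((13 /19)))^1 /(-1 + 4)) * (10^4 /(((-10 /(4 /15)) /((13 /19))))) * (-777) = 51800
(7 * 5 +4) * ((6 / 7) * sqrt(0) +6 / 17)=234 / 17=13.76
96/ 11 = 8.73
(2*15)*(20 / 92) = 150 / 23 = 6.52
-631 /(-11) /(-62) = -631 /682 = -0.93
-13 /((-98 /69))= 9.15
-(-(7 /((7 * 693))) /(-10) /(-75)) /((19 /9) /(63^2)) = 189 /52250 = 0.00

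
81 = 81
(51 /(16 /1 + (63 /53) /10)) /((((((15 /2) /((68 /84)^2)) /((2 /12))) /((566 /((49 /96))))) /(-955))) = -9007876234880 /184605687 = -48795.23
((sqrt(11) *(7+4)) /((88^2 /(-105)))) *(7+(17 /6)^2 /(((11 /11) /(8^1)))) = -35.23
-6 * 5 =-30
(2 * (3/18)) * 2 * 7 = 14/3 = 4.67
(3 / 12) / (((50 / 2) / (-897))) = -897 / 100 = -8.97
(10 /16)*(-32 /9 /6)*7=-70 /27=-2.59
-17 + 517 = 500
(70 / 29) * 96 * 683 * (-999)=-4585170240 / 29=-158109318.62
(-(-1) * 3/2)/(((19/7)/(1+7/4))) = 231/152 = 1.52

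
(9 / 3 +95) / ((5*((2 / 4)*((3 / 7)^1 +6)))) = 1372 / 225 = 6.10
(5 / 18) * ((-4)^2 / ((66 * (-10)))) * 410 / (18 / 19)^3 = -1406095 / 433026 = -3.25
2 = 2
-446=-446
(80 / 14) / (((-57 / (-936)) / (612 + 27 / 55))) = 4425408 / 77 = 57472.83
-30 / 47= -0.64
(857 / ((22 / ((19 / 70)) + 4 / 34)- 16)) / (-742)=-276811 / 15619100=-0.02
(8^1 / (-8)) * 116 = -116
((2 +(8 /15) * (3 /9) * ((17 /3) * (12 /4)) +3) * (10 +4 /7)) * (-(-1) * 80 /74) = 5776 /63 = 91.68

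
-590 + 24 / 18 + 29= -1679 / 3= -559.67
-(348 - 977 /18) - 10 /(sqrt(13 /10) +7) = -281611 /954 +10 * sqrt(130) /477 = -294.95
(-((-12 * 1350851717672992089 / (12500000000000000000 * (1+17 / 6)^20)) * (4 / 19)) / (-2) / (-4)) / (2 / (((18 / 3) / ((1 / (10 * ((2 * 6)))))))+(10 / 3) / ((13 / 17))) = 211616662109879287943357810539392 / 12695424856483942210083083763546886444091796875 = 0.00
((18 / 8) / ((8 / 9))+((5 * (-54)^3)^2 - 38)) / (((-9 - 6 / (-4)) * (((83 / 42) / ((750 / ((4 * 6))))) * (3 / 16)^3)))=-444324810398896000 / 2241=-198270776617088.80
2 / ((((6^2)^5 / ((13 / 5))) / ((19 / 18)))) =247 / 2720977920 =0.00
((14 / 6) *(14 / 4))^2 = 66.69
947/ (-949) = -947/ 949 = -1.00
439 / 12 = 36.58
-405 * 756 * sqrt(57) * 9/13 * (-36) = 99202320 * sqrt(57)/13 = 57612391.66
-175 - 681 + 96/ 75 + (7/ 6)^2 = -768023/ 900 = -853.36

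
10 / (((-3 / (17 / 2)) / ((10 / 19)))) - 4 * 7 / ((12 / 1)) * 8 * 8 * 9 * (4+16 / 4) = -613714 / 57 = -10766.91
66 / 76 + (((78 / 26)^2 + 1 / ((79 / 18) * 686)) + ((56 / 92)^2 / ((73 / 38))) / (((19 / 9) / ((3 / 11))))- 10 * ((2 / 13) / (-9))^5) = 94877388113037378939611 / 9589706908980681356874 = 9.89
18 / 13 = 1.38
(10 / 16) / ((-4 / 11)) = -55 / 32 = -1.72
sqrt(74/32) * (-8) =-2 * sqrt(37) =-12.17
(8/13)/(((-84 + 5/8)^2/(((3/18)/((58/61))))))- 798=-401529220474/503169459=-798.00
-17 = -17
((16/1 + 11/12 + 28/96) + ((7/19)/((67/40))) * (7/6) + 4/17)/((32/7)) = 21450849/5540096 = 3.87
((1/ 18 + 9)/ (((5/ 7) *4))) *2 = 1141/ 180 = 6.34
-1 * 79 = -79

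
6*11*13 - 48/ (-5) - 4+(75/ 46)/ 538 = 106862239/ 123740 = 863.60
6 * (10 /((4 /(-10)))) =-150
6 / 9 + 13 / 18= 1.39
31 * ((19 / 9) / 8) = 589 / 72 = 8.18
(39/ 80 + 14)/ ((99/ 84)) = 8113/ 660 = 12.29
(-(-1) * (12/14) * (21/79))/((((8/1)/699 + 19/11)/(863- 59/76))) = 4534672329/40133738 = 112.99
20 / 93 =0.22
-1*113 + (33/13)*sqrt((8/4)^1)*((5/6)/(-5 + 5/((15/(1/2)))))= -113 - 165*sqrt(2)/377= -113.62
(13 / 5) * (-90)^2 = 21060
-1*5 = -5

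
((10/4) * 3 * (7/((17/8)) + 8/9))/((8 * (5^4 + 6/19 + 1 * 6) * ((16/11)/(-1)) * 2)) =-1045/489396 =-0.00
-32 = -32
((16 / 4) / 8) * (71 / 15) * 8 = 284 / 15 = 18.93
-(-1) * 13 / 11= 1.18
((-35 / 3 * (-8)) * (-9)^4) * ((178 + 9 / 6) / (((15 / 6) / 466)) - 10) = 20482707168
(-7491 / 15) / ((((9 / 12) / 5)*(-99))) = 908 / 27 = 33.63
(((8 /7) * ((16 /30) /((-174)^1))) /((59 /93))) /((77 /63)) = -2976 /658735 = -0.00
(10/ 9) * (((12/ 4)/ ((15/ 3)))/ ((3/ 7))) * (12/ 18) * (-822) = -7672/ 9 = -852.44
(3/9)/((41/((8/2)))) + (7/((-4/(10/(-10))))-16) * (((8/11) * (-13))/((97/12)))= 2191700/131241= 16.70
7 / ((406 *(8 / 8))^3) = 1 / 9560488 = 0.00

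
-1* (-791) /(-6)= -791 /6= -131.83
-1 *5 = -5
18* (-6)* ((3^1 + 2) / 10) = -54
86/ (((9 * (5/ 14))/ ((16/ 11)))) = 19264/ 495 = 38.92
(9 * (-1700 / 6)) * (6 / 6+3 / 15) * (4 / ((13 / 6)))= -73440 / 13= -5649.23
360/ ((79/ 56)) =20160/ 79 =255.19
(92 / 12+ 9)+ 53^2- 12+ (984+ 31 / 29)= 330490 / 87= 3798.74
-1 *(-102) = 102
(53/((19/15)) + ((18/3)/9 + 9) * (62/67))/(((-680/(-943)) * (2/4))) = 182901451/1298460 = 140.86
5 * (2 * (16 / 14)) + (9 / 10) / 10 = 8063 / 700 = 11.52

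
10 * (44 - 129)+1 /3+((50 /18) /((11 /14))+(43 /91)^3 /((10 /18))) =-315551069048 /373017645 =-845.94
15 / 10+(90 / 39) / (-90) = 115 / 78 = 1.47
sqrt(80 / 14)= 2* sqrt(70) / 7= 2.39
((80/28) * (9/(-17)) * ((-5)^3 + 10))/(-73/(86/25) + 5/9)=-3204360/380681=-8.42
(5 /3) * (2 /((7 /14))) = 20 /3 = 6.67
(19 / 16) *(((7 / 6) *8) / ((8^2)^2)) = 133 / 49152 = 0.00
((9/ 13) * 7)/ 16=63/ 208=0.30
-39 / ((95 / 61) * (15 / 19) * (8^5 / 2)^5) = -793 / 29514790517935282585600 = -0.00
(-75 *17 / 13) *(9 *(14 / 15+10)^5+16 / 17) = -2016826097008 / 14625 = -137902639.11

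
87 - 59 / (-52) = 88.13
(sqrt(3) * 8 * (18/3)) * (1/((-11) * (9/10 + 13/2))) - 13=-13 - 240 * sqrt(3)/407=-14.02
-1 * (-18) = 18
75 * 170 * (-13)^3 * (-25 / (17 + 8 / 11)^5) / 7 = 5475734 / 95823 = 57.14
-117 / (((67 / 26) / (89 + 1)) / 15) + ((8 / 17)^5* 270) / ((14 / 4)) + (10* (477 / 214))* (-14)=-4389472109068290 / 71252683831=-61604.31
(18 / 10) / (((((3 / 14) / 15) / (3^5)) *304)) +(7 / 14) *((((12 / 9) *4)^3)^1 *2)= 1035935 / 4104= 252.42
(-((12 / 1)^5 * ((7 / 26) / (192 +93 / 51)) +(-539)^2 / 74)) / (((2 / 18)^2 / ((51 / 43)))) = -55934047061361 / 136300970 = -410371.60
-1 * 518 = -518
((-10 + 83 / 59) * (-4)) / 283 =2028 / 16697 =0.12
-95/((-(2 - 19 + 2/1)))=-19/3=-6.33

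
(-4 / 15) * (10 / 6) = -4 / 9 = -0.44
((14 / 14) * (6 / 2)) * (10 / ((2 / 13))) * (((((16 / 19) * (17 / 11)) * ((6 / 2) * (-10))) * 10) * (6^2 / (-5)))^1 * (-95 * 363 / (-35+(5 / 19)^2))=52493443200 / 97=541169517.53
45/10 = 9/2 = 4.50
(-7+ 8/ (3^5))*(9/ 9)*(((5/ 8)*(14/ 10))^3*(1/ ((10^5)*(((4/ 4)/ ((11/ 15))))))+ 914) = -1188404742387689/ 186624000000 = -6367.91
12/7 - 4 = -16/7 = -2.29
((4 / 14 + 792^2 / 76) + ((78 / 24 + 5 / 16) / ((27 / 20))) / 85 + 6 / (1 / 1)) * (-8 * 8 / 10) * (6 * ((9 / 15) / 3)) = -10757022448 / 169575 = -63435.19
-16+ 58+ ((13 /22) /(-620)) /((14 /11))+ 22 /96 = 274907 /6510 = 42.23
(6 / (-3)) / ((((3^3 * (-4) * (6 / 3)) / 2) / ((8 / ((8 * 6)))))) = 1 / 324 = 0.00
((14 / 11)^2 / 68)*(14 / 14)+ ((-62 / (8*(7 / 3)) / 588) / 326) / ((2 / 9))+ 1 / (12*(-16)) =204632675 / 11040462048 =0.02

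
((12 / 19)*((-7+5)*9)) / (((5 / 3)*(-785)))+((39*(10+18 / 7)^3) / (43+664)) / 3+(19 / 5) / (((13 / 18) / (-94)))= -107685425135396 / 235098656975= -458.04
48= 48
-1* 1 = -1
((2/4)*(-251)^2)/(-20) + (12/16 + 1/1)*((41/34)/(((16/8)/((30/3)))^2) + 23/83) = -10736177/7055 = -1521.78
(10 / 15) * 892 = 1784 / 3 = 594.67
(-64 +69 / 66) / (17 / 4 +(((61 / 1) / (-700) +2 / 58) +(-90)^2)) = -7028875 / 904833633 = -0.01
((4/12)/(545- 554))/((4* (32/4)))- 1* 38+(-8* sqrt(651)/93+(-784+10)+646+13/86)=-6161659/37152- 8* sqrt(651)/93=-168.04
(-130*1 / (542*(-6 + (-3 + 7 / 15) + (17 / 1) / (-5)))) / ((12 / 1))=325 / 194036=0.00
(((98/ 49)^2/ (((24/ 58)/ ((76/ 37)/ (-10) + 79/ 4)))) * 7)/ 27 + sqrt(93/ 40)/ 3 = sqrt(930)/ 60 + 326221/ 6660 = 49.49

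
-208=-208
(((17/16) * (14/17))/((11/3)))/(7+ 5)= 7/352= 0.02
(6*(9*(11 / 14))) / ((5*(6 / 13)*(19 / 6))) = 3861 / 665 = 5.81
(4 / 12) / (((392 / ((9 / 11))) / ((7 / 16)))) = 3 / 9856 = 0.00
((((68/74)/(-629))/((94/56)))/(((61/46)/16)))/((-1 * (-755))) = -0.00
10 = 10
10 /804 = 5 /402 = 0.01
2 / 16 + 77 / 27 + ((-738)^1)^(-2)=3242651 / 1089288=2.98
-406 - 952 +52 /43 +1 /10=-583377 /430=-1356.69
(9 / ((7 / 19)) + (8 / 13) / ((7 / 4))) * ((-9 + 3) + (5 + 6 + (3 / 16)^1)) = 187165 / 1456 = 128.55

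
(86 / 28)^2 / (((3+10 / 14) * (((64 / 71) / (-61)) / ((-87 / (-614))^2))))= -3.45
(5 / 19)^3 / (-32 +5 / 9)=-1125 / 1941097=-0.00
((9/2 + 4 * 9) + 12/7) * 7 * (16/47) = 4728/47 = 100.60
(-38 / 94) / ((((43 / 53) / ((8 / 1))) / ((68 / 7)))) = -547808 / 14147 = -38.72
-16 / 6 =-8 / 3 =-2.67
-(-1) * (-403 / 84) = -4.80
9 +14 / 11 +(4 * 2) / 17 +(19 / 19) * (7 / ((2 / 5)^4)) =850269 / 2992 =284.18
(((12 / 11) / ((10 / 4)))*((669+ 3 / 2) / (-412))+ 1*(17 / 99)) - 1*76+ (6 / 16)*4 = -7651669 / 101970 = -75.04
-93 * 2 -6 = -192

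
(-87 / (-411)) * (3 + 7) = 290 / 137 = 2.12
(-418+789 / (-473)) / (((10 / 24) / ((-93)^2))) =-8711302.06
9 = 9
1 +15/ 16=31/ 16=1.94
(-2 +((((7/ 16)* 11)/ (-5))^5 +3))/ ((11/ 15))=0.24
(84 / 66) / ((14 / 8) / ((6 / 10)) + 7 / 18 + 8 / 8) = 504 / 1705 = 0.30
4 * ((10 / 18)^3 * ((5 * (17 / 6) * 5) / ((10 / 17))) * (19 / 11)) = 3431875 / 24057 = 142.66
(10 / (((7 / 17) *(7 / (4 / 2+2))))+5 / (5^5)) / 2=425049 / 61250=6.94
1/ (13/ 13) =1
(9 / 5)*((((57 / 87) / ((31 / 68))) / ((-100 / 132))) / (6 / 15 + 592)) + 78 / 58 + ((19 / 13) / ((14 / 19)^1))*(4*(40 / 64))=76304258507 / 12115912900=6.30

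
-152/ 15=-10.13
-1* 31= -31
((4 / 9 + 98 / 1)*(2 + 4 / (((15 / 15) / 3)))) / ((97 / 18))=24808 / 97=255.75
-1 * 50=-50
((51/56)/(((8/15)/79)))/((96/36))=181305/3584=50.59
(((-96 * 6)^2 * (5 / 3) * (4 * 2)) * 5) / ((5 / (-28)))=-123863040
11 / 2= 5.50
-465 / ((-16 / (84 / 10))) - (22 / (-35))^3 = 83820059 / 343000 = 244.37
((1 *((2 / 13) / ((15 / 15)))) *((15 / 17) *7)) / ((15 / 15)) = 210 / 221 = 0.95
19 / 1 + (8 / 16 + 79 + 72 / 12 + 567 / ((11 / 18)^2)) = 392705 / 242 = 1622.75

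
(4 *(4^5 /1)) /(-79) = -4096 /79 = -51.85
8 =8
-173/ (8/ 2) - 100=-573/ 4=-143.25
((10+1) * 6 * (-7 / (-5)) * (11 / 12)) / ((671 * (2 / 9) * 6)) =231 / 2440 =0.09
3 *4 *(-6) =-72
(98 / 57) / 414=49 / 11799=0.00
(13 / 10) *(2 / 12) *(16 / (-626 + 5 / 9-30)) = -156 / 29495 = -0.01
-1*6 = -6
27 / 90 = 3 / 10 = 0.30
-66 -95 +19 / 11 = -1752 / 11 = -159.27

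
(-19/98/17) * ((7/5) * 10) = -19/119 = -0.16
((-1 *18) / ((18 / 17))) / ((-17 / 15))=15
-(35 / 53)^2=-1225 / 2809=-0.44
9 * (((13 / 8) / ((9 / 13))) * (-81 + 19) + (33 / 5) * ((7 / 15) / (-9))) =-131283 / 100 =-1312.83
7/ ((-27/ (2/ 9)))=-14/ 243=-0.06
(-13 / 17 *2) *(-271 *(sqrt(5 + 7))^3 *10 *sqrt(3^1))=5073120 / 17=298418.82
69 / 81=23 / 27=0.85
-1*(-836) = 836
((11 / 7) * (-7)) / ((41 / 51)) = -561 / 41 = -13.68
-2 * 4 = -8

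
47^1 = 47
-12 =-12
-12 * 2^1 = -24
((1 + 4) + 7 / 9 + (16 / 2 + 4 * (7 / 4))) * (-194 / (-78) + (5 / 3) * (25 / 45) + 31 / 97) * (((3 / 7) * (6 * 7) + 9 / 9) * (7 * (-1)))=-3160780777 / 306423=-10315.09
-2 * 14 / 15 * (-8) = 224 / 15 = 14.93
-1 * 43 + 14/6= -122/3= -40.67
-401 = -401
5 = 5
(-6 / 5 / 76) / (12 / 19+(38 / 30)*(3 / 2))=-3 / 481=-0.01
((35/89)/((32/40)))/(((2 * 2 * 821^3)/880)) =9625/49251501829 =0.00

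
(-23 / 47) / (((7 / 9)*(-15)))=69 / 1645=0.04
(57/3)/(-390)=-19/390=-0.05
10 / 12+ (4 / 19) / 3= 103 / 114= 0.90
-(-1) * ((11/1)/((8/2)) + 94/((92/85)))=8243/92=89.60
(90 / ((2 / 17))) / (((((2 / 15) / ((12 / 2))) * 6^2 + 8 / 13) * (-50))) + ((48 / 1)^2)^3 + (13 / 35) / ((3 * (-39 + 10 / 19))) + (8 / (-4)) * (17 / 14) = 172731650488825217 / 14122920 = 12230590450.76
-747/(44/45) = -33615/44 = -763.98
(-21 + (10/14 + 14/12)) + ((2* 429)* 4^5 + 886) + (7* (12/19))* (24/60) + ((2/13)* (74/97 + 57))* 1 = 879469.54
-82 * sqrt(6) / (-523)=82 * sqrt(6) / 523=0.38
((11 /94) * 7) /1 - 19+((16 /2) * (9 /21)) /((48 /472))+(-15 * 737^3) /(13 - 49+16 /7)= 13828901984463 /77644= 178106511.57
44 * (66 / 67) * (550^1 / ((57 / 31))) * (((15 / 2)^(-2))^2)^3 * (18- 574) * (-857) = 1288472914296832 / 6606683525390625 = 0.20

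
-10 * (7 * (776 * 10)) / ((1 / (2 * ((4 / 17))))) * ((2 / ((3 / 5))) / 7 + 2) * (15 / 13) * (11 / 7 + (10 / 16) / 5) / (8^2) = -2303750 / 119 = -19359.24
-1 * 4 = -4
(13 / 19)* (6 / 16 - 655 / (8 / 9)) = -19149 / 38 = -503.92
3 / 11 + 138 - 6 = 1455 / 11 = 132.27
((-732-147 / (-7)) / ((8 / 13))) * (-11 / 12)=1059.09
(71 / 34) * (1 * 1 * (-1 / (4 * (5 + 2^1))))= -71 / 952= -0.07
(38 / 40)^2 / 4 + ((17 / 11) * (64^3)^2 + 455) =1869169775231171 / 17600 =106202828138.13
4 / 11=0.36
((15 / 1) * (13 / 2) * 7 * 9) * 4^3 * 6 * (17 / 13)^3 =891414720 / 169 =5274643.31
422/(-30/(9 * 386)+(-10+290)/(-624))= -2117596/2295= -922.70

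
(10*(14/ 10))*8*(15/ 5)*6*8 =16128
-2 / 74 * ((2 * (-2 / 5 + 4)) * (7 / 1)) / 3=-84 / 185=-0.45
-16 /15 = -1.07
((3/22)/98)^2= 9/4648336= 0.00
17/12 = 1.42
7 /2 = 3.50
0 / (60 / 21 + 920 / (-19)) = 0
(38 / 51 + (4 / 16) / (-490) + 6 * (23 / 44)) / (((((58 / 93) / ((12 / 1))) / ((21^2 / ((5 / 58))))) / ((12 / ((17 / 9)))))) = 192875188122 / 79475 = 2426866.16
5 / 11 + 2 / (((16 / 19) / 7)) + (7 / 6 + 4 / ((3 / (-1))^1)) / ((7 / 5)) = 31343 / 1848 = 16.96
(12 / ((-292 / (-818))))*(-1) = -2454 / 73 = -33.62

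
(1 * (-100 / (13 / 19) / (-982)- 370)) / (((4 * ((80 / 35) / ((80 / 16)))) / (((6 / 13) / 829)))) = -30984975 / 275158364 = -0.11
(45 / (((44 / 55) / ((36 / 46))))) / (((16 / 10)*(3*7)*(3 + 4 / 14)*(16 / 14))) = 0.35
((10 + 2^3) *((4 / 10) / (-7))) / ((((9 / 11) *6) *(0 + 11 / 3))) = -2 / 35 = -0.06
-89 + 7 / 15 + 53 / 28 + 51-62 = -41009 / 420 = -97.64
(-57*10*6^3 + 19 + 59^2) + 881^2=656541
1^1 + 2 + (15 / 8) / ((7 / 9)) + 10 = 863 / 56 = 15.41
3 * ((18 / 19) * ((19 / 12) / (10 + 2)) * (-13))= -39 / 8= -4.88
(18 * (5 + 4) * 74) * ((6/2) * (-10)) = -359640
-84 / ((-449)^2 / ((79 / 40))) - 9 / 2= -4536852 / 1008005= -4.50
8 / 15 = 0.53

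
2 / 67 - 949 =-63581 / 67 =-948.97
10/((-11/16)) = -160/11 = -14.55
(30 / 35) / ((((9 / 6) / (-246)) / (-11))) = 10824 / 7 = 1546.29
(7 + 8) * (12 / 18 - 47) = -695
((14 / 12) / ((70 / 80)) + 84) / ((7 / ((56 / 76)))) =512 / 57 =8.98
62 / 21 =2.95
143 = 143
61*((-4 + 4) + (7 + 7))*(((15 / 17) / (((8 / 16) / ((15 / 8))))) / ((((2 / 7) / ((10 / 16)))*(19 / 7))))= 23538375 / 10336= 2277.32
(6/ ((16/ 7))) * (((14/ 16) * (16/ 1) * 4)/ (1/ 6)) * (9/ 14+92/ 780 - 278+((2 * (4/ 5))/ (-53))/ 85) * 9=-644428042587/ 292825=-2200727.54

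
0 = 0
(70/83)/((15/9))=42/83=0.51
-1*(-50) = 50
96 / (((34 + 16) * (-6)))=-8 / 25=-0.32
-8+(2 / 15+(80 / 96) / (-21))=-4981 / 630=-7.91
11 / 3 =3.67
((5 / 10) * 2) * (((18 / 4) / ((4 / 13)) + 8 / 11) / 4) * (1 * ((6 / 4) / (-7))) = -579 / 704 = -0.82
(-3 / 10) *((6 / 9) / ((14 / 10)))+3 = 20 / 7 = 2.86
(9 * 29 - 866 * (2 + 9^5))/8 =-51137905/8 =-6392238.12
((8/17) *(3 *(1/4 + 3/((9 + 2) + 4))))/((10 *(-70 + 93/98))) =-2646/2875975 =-0.00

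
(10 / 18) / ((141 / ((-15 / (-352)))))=25 / 148896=0.00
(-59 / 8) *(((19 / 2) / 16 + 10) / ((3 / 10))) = -33335 / 128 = -260.43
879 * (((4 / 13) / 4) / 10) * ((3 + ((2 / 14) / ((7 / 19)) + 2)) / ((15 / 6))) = 232056 / 15925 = 14.57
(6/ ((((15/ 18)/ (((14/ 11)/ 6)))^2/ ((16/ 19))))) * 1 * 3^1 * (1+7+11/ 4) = 606816/ 57475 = 10.56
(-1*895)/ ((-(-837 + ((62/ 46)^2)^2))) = -250457695/ 233303396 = -1.07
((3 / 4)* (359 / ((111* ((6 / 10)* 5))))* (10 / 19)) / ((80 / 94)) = 16873 / 33744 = 0.50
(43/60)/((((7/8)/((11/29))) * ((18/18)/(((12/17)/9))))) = 3784/155295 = 0.02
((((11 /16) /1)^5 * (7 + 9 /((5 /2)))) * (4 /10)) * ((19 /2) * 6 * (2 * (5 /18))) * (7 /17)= 1135248499 /133693440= 8.49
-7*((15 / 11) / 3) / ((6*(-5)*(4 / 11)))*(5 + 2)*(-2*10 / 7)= -35 / 6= -5.83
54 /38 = 27 /19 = 1.42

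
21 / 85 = 0.25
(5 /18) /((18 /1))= 5 /324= 0.02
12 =12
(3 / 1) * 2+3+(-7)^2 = 58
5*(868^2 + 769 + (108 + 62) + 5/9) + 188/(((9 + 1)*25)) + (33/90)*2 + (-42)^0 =4243297796/1125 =3771820.26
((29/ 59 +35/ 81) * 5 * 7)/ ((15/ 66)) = 679756/ 4779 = 142.24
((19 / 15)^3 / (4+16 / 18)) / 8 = 0.05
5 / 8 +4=37 / 8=4.62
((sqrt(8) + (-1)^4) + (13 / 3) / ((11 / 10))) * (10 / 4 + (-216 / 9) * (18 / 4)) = -34393 / 66 - 211 * sqrt(2) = -819.51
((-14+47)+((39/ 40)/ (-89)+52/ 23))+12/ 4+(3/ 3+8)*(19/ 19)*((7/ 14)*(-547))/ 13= -160832881/ 1064440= -151.10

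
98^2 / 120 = 2401 / 30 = 80.03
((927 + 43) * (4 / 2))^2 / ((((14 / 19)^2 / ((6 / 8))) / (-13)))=-67586383.16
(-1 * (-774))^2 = 599076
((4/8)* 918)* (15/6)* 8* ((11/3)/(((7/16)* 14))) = 269280/49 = 5495.51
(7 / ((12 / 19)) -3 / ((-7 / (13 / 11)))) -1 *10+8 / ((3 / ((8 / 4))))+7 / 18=20269 / 2772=7.31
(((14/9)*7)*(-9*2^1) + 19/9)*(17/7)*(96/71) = -949280/1491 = -636.67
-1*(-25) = 25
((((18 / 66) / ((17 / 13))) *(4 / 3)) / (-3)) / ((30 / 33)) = -26 / 255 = -0.10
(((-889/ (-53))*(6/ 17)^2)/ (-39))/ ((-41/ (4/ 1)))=42672/ 8163961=0.01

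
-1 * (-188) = 188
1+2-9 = -6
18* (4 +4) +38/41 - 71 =3031/41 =73.93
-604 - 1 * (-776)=172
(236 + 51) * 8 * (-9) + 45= -20619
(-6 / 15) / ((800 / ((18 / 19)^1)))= -9 / 19000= -0.00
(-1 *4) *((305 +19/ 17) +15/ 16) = -83519/ 68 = -1228.22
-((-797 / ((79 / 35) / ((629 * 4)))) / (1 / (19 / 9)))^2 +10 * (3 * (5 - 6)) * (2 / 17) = -30229441835586290060 / 8593857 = -3517563980362.52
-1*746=-746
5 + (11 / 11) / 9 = 46 / 9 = 5.11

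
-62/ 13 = -4.77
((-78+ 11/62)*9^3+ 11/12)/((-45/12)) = 21104209/1395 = 15128.47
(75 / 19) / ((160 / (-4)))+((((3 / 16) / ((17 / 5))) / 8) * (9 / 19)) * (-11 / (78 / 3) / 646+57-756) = -1653483705 / 694413824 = -2.38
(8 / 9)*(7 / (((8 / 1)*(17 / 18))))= 14 / 17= 0.82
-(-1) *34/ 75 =34/ 75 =0.45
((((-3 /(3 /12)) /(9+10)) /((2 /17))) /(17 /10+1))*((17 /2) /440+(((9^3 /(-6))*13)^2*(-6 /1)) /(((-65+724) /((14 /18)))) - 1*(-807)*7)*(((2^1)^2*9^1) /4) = 215057.01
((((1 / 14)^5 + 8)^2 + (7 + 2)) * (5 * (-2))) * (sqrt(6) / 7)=-105577992092165 * sqrt(6) / 1012391292416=-255.45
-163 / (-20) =163 / 20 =8.15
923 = 923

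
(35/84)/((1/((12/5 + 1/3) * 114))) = 779/6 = 129.83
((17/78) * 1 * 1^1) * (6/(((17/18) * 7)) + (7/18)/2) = 4721/19656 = 0.24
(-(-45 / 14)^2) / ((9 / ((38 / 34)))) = -4275 / 3332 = -1.28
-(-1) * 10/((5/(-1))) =-2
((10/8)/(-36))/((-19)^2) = -5/51984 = -0.00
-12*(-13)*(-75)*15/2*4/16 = -43875/2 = -21937.50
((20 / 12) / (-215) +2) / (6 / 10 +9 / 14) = 17990 / 11223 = 1.60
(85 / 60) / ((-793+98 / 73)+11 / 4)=-1241 / 691083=-0.00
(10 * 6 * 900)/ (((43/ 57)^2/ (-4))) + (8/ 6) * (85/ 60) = -6316024567/ 16641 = -379545.97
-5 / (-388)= 5 / 388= 0.01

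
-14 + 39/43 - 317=-14194/43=-330.09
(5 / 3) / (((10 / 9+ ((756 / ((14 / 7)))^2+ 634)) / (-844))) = -3165 / 322918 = -0.01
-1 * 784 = -784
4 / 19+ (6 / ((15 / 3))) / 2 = 77 / 95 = 0.81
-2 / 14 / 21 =-1 / 147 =-0.01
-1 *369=-369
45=45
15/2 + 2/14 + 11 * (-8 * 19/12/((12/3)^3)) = 3673/672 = 5.47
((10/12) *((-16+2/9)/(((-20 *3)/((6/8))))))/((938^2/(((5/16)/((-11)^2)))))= 355/735859289088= 0.00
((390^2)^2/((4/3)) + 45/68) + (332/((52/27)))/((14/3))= 107366797042677/6188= 17350807537.60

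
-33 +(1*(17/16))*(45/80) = -8295/256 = -32.40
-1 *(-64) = 64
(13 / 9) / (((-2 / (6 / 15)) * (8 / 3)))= -13 / 120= -0.11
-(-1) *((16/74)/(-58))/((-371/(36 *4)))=576/398083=0.00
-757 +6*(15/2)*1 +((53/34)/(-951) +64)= -20952485/32334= -648.00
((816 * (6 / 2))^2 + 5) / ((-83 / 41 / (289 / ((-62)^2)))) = -71007608941 / 319052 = -222558.11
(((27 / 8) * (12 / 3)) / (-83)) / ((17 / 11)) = -297 / 2822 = -0.11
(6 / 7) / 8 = 3 / 28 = 0.11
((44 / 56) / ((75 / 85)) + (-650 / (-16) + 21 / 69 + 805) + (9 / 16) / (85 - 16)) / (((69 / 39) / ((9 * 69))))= 166452507 / 560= 297236.62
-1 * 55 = -55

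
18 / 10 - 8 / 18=61 / 45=1.36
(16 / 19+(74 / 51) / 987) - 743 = -709800631 / 956403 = -742.16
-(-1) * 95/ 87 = 95/ 87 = 1.09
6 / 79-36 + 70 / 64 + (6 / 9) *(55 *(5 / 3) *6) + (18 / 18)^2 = 2524231 / 7584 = 332.84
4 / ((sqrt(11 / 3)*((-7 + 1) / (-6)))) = 4*sqrt(33) / 11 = 2.09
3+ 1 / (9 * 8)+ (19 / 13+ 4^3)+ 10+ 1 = 74389 / 936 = 79.48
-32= -32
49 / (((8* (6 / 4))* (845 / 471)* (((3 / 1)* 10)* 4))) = 7693 / 405600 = 0.02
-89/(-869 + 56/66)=2937/28649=0.10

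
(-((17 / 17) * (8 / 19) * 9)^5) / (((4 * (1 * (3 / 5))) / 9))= -7255941120 / 2476099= -2930.39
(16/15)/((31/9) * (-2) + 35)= 48/1265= 0.04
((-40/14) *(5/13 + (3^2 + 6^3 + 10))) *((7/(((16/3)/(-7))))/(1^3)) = 80325/13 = 6178.85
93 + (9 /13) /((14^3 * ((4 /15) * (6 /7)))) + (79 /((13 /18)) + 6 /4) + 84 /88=91860207 /448448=204.84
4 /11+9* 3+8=35.36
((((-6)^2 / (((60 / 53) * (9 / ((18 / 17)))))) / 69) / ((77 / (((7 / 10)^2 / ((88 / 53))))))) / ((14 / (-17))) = -2809 / 11132000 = -0.00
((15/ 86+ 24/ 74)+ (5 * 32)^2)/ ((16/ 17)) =27200.53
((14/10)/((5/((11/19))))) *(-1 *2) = -154/475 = -0.32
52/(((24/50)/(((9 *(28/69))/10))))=910/23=39.57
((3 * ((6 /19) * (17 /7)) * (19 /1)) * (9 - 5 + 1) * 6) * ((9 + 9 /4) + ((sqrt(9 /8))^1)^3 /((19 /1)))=61965 * sqrt(2) /1064 + 103275 /7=14835.93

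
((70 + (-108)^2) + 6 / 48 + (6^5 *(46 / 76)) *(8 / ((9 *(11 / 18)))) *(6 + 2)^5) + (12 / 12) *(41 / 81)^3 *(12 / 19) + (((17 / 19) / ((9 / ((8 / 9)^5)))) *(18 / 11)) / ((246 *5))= 13621482498990138463 / 60718905720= 224336758.67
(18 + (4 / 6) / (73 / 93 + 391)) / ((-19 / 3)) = -983865 / 346142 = -2.84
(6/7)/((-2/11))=-33/7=-4.71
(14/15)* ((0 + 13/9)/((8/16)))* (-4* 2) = -2912/135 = -21.57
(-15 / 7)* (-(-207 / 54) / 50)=-23 / 140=-0.16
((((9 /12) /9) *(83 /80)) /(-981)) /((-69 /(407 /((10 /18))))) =33781 /36100800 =0.00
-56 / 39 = -1.44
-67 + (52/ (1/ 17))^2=781389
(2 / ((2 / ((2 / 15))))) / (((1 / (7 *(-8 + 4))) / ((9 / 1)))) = -168 / 5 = -33.60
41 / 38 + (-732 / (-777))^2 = 1.97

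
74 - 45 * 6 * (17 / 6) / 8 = -173 / 8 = -21.62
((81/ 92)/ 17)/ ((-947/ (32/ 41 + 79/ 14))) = -0.00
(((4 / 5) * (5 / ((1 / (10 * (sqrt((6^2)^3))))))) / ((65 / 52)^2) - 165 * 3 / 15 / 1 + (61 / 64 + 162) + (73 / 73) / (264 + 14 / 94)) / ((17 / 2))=4496857539 / 6753760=665.83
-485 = -485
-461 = -461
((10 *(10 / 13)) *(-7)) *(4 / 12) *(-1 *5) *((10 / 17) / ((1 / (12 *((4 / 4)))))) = 140000 / 221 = 633.48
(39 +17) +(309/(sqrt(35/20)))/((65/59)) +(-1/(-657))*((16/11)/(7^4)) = 971713528/17352027 +36462*sqrt(7)/455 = 268.02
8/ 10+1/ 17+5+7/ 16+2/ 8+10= 16.55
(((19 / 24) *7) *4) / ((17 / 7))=931 / 102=9.13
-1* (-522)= 522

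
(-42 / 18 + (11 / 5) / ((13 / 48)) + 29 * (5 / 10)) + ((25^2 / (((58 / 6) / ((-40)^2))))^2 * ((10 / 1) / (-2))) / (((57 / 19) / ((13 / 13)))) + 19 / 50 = -14624999983051327 / 819975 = -17835909610.72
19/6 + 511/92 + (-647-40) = -187205/276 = -678.28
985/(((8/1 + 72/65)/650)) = 20808125/296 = 70297.72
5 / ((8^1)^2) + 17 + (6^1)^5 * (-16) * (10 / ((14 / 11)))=-437936669 / 448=-977537.21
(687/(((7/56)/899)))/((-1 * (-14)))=2470452/7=352921.71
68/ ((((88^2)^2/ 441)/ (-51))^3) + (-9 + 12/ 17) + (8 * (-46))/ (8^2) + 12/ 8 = -11497968498031310433249667/ 916602412242144264716288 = -12.54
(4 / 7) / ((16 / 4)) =1 / 7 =0.14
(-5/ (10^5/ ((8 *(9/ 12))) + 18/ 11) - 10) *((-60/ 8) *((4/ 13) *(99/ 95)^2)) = 32347445823/ 1290701711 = 25.06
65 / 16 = 4.06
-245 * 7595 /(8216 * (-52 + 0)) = 4.36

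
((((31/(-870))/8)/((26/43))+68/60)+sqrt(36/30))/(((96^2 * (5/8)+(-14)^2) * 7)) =sqrt(30)/208460+40751/1508916864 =0.00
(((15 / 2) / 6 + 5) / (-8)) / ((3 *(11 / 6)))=-25 / 176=-0.14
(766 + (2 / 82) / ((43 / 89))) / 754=1350547 / 1329302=1.02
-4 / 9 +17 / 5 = 133 / 45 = 2.96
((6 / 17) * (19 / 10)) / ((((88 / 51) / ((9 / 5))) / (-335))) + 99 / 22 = -101133 / 440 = -229.85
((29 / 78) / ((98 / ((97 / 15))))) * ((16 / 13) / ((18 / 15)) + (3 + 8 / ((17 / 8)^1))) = 2905829 / 15203916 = 0.19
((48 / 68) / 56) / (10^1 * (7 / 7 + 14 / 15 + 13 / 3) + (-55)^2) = 9 / 2204594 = 0.00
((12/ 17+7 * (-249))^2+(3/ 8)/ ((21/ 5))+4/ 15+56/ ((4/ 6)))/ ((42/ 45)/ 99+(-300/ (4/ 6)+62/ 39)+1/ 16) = -1896883594725834/ 280150589089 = -6770.94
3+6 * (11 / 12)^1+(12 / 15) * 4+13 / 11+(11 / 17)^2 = 422823 / 31790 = 13.30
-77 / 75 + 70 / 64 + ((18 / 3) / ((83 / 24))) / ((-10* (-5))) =811 / 7968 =0.10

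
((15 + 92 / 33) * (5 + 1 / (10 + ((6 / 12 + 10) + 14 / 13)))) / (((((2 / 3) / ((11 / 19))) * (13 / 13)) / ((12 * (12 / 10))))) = 1049556 / 935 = 1122.52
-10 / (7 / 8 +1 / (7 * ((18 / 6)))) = -336 / 31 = -10.84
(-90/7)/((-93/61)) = 1830/217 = 8.43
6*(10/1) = 60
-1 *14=-14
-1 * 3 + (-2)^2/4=-2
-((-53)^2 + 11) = -2820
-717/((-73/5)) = 3585/73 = 49.11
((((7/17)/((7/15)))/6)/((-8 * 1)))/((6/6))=-5/272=-0.02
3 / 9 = 1 / 3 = 0.33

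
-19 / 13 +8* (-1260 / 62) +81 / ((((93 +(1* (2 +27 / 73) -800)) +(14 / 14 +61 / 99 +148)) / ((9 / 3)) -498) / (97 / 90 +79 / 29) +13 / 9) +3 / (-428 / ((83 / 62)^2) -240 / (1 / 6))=-164.50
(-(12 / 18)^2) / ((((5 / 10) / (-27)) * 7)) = 24 / 7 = 3.43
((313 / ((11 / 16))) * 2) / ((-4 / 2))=-5008 / 11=-455.27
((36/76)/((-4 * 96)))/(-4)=3/9728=0.00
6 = 6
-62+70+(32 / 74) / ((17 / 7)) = 5144 / 629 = 8.18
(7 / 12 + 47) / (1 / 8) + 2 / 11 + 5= 385.85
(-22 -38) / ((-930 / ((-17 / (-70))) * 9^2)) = 17 / 87885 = 0.00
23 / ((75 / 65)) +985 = 15074 / 15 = 1004.93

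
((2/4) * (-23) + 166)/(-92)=-309/184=-1.68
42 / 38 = 21 / 19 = 1.11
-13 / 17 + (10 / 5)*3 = 89 / 17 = 5.24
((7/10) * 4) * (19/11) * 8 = 38.69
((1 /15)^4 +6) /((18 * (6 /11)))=3341261 /5467500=0.61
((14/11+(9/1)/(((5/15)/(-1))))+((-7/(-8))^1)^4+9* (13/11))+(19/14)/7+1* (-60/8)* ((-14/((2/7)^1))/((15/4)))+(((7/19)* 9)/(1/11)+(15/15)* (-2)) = 4956592481/41947136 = 118.16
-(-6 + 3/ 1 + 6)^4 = -81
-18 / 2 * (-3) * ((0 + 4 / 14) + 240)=45414 / 7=6487.71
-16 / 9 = -1.78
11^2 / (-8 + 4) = -30.25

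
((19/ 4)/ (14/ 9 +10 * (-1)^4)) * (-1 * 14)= -1197/ 208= -5.75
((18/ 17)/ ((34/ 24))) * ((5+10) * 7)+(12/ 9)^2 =208744/ 2601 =80.26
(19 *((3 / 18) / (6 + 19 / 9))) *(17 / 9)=323 / 438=0.74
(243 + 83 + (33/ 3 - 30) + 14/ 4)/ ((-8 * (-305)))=621/ 4880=0.13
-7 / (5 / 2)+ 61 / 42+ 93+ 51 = 29957 / 210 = 142.65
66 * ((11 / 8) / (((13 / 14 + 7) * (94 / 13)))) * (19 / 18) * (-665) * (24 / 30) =-27824797 / 31302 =-888.91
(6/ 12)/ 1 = 0.50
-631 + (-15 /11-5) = -7011 /11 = -637.36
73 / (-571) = -73 / 571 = -0.13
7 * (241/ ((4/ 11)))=18557/ 4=4639.25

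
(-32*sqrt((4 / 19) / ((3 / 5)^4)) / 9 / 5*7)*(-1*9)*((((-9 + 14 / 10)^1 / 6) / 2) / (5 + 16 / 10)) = -1120*sqrt(19) / 891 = -5.48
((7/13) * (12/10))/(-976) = -21/31720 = -0.00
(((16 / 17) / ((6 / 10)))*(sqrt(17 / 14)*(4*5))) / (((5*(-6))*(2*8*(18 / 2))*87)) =-5*sqrt(238) / 838593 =-0.00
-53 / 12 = -4.42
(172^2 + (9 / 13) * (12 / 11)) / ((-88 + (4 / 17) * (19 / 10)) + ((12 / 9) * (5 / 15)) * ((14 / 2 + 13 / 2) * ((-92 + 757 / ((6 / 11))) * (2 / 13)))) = 89900675 / 3368761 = 26.69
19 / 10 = 1.90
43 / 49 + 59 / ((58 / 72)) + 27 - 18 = 118112 / 1421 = 83.12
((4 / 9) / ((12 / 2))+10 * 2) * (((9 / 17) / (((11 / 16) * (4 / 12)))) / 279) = 8672 / 52173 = 0.17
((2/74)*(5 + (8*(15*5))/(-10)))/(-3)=55/111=0.50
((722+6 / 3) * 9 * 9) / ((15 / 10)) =39096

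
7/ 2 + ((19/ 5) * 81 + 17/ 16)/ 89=49629/ 7120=6.97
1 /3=0.33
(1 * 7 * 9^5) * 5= 2066715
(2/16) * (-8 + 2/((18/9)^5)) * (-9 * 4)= 35.72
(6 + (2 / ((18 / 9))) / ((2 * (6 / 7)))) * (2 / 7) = 79 / 42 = 1.88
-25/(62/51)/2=-1275/124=-10.28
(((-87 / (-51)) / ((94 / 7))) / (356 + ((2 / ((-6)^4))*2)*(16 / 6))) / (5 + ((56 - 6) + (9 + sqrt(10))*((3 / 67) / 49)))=3655793993418 / 563572916580434315 - 485841321*sqrt(10) / 4508583332643474520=0.00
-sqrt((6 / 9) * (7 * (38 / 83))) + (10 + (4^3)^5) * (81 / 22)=3953322207 - 2 * sqrt(33117) / 249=3953322205.54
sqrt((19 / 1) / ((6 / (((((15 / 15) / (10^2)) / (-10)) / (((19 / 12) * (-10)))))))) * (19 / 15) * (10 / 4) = 19 * sqrt(2) / 600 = 0.04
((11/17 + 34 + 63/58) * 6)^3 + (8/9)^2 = 95652800412297067/9705675717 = 9855346.83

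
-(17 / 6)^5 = -1419857 / 7776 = -182.59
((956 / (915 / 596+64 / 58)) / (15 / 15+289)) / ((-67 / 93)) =-26494584 / 15278345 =-1.73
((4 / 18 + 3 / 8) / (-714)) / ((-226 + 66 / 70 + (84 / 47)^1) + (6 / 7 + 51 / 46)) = 232415 / 61491602088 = 0.00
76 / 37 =2.05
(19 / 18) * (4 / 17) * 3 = 38 / 51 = 0.75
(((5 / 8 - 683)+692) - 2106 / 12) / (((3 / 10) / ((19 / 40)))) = -25213 / 96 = -262.64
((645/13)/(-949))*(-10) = 6450/12337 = 0.52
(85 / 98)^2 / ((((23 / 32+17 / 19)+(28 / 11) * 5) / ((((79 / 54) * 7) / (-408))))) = -7017175 / 5329390626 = -0.00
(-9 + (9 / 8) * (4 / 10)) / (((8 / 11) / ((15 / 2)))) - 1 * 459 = -35019 / 64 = -547.17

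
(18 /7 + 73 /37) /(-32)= -1177 /8288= -0.14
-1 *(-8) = 8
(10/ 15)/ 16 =1/ 24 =0.04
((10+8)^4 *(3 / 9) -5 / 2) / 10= 69979 / 20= 3498.95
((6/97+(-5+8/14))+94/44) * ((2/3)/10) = -33317/224070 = -0.15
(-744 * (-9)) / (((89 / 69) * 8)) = 57753 / 89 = 648.91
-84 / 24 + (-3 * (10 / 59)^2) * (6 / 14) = -172369 / 48734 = -3.54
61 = 61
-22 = -22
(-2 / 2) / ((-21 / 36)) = 12 / 7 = 1.71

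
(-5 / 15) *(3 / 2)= -1 / 2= -0.50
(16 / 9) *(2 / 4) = 8 / 9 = 0.89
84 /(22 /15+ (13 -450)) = -1260 /6533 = -0.19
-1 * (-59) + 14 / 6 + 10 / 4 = 383 / 6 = 63.83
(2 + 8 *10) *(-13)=-1066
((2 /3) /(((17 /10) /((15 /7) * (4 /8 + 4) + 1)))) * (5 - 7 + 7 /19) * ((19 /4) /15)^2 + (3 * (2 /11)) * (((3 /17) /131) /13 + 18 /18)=-330673373 /2407565160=-0.14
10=10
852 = 852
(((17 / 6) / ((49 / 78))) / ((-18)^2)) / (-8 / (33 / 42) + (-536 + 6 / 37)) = -89947 / 3528123480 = -0.00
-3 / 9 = -1 / 3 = -0.33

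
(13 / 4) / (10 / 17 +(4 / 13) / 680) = 14365 / 2602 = 5.52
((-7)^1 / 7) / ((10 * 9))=-1 / 90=-0.01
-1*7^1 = -7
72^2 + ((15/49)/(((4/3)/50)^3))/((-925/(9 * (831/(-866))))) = 67006567251/12560464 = 5334.72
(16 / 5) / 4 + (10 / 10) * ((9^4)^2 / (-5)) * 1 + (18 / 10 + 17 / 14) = -602653827 / 70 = -8609340.39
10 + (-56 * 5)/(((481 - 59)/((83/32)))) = 8.28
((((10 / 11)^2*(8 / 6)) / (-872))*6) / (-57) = 100 / 751773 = 0.00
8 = 8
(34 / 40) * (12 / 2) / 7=51 / 70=0.73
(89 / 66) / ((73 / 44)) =178 / 219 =0.81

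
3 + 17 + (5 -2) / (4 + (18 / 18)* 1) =103 / 5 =20.60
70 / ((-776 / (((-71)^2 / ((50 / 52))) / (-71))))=6.66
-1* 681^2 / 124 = -463761 / 124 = -3740.01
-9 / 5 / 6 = -0.30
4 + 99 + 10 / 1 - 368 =-255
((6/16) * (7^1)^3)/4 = 1029/32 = 32.16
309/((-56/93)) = -28737/56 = -513.16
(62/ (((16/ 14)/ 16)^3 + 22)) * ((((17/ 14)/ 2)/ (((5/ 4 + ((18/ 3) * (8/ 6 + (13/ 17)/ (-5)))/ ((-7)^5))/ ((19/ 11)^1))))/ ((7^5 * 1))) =95323760/ 677393968779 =0.00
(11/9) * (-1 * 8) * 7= -616/9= -68.44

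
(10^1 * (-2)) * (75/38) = -750/19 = -39.47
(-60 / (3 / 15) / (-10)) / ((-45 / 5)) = -10 / 3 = -3.33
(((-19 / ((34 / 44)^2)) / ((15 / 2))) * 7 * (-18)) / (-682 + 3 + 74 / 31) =-23946384 / 30308875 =-0.79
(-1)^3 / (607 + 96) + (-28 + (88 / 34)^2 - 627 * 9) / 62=-1150816967 / 12596354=-91.36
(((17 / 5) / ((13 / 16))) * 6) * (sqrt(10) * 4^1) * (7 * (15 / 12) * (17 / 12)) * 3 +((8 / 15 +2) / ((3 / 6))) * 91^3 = 48552 * sqrt(10) / 13 +57271396 / 15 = 3829903.44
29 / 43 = 0.67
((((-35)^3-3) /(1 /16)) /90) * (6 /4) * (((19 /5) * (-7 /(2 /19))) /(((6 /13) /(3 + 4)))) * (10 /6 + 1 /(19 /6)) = 58641625042 /675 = 86876481.54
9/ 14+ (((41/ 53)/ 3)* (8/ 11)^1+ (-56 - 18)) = -1791631/ 24486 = -73.17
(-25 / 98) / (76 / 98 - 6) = 25 / 512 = 0.05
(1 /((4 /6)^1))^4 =81 /16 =5.06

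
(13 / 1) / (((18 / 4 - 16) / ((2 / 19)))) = -52 / 437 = -0.12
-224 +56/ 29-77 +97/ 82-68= -870077/ 2378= -365.89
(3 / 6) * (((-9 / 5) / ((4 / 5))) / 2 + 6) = 39 / 16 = 2.44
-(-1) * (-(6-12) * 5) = 30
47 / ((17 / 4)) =188 / 17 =11.06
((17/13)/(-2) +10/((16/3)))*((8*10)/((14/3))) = 1905/91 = 20.93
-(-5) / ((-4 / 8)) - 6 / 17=-176 / 17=-10.35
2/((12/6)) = 1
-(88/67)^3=-681472/300763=-2.27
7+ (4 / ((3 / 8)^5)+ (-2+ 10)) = 134717 / 243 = 554.39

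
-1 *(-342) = 342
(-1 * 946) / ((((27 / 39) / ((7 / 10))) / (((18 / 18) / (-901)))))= 43043 / 40545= 1.06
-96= -96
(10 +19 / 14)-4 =103 / 14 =7.36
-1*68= -68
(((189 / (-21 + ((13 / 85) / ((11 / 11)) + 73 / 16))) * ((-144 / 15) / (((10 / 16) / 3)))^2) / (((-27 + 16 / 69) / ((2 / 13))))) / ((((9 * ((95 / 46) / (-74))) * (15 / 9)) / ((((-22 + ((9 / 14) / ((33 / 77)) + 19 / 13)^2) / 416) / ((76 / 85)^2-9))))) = -215701990769355374592 / 164399256475866039875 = -1.31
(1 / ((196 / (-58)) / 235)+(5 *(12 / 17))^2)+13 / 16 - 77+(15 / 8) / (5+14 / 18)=-783187879 / 5890976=-132.95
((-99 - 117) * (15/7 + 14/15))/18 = -1292/35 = -36.91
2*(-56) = -112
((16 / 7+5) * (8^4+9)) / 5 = 5981.57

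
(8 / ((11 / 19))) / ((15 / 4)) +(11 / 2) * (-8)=-6652 / 165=-40.32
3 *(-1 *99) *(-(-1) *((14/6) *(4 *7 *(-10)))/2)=97020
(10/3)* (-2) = -20/3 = -6.67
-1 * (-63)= 63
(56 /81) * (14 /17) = 784 /1377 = 0.57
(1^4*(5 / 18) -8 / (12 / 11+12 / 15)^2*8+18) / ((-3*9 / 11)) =-12661 / 82134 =-0.15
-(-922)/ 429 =922/ 429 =2.15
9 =9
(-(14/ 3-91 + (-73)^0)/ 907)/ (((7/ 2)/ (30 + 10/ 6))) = 48640/ 57141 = 0.85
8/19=0.42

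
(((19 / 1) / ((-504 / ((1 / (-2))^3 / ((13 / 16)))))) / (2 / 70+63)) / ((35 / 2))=0.00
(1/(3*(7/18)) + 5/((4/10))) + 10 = 327/14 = 23.36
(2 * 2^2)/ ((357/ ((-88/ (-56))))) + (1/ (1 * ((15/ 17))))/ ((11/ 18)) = 259738/ 137445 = 1.89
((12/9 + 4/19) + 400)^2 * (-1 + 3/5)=-1047721088/16245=-64494.99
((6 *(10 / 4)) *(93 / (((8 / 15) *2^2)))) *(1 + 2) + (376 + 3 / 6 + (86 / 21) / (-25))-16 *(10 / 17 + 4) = 646782091 / 285600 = 2264.64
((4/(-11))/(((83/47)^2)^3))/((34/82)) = -1767791313956/61137849820003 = -0.03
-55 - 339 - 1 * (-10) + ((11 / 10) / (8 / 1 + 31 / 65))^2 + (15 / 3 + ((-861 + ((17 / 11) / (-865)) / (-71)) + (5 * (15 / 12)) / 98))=-99689598613307881 / 80400066149480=-1239.92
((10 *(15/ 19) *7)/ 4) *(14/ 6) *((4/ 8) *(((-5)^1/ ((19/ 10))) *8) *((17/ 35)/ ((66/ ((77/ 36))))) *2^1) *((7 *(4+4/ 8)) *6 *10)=-7288750/ 361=-20190.44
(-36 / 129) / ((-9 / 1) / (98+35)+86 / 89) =-142044 / 457391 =-0.31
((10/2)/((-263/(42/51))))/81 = -70/362151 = -0.00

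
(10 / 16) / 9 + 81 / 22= 2971 / 792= 3.75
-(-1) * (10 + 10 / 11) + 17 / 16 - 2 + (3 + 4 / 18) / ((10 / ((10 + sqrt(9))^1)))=112151 / 7920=14.16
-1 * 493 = -493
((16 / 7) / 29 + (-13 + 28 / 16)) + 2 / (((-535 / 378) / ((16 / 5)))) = -34086877 / 2172100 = -15.69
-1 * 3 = -3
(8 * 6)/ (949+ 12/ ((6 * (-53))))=848/ 16765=0.05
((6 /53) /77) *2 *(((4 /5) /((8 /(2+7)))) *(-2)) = -108 /20405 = -0.01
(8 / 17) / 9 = 8 / 153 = 0.05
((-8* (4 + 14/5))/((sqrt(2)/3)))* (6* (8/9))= -2176* sqrt(2)/5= -615.47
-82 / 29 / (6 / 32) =-1312 / 87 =-15.08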